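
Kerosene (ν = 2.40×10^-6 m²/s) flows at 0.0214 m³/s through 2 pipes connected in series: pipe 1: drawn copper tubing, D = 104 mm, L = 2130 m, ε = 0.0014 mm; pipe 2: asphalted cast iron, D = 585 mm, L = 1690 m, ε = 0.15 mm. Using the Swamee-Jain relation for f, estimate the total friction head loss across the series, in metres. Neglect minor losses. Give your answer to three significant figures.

Pipe 1: V = 2.519 m/s, Re = 1.09×10^5, ε/D = 1.35×10^-5, f = 0.01763, h_1 = f(L/D)V²/2g = 116.8 m
Pipe 2: V = 0.07962 m/s, Re = 1.94×10^4, ε/D = 2.56×10^-4, f = 0.02663, h_2 = f(L/D)V²/2g = 0.02486 m
Series → Q common, losses add: H = Σh = 116.8 m

H ≈ 117 m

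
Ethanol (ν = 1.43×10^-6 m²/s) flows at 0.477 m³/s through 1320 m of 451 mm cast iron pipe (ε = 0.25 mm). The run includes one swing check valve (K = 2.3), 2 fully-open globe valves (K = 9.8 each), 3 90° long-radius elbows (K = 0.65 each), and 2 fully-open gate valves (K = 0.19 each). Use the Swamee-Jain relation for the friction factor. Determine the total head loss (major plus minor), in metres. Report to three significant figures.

H_L ≈ 34.5 m

V = 4Q/(πD²) = 2.986 m/s; V²/2g = 0.4544 m
Re = 9.42×10^5, ε/D = 5.54×10^-4 → f = 0.01769 (Swamee-Jain)
Major: h_f = f(L/D)·V²/2g = 0.01769·2927·0.4544 = 23.52 m
Minor: ΣK = 24.2; h_m = ΣK·V²/2g = 11.01 m
Total H_L = 23.52 + 11.01 = 34.53 m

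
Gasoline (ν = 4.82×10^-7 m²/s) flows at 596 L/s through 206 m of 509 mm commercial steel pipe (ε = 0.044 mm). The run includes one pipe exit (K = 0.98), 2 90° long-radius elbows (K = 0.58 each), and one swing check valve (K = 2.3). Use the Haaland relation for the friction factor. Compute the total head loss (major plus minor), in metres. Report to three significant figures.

H_L ≈ 4.11 m

V = 4Q/(πD²) = 2.929 m/s; V²/2g = 0.4373 m
Re = 3.09×10^6, ε/D = 8.64×10^-5 → f = 0.01223 (Haaland)
Major: h_f = f(L/D)·V²/2g = 0.01223·404.7·0.4373 = 2.164 m
Minor: ΣK = 4.44; h_m = ΣK·V²/2g = 1.941 m
Total H_L = 2.164 + 1.941 = 4.105 m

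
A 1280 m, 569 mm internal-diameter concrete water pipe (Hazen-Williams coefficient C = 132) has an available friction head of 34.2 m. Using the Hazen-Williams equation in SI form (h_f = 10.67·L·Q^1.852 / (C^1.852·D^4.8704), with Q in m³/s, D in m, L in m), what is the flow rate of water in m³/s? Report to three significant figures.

Rearranging: Q = [h_f·C^1.852·D^4.8704 / (10.67·L)]^(1/1.852)
Q = [34.2·132^1.852·0.569^4.8704 / (10.67·1280)]^0.540 = 1.180 m³/s

Q ≈ 1.18 m³/s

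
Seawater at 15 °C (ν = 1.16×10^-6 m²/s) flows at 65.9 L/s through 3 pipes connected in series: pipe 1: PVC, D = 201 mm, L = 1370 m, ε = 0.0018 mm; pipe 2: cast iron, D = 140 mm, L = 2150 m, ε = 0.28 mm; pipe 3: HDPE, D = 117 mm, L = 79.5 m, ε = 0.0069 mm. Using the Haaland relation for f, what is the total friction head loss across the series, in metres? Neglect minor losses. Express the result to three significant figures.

H ≈ 379 m

Pipe 1: V = 2.077 m/s, Re = 3.60×10^5, ε/D = 8.96×10^-6, f = 0.01395, h_1 = f(L/D)V²/2g = 20.90 m
Pipe 2: V = 4.281 m/s, Re = 5.17×10^5, ε/D = 0.00200, f = 0.02378, h_2 = f(L/D)V²/2g = 341.1 m
Pipe 3: V = 6.129 m/s, Re = 6.18×10^5, ε/D = 5.90×10^-5, f = 0.01340, h_3 = f(L/D)V²/2g = 17.44 m
Series → Q common, losses add: H = Σh = 379.4 m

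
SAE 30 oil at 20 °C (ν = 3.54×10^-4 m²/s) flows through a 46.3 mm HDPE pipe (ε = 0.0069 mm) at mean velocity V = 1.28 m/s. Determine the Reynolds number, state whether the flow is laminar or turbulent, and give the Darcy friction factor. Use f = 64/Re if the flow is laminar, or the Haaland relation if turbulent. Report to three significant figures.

Re ≈ 167; laminar; f = 64/Re ≈ 0.382

Re = VD/ν = 1.280·0.0463/3.54×10^-4 = 167
Re < 2300 → laminar → f = 64/Re = 0.3823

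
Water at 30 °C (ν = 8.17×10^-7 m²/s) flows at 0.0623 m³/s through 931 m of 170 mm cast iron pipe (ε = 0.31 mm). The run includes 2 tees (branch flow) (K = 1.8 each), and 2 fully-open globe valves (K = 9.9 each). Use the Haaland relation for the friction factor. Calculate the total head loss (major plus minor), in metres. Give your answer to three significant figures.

V = 4Q/(πD²) = 2.745 m/s; V²/2g = 0.3840 m
Re = 5.71×10^5, ε/D = 0.00182 → f = 0.02320 (Haaland)
Major: h_f = f(L/D)·V²/2g = 0.02320·5476·0.3840 = 48.79 m
Minor: ΣK = 23.4; h_m = ΣK·V²/2g = 8.985 m
Total H_L = 48.79 + 8.985 = 57.78 m

H_L ≈ 57.8 m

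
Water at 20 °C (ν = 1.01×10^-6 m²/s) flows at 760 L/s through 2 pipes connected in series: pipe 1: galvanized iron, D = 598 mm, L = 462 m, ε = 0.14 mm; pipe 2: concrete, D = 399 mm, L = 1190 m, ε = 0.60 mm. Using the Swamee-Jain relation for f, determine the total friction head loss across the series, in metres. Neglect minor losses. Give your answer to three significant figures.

Pipe 1: V = 2.706 m/s, Re = 1.60×10^6, ε/D = 2.34×10^-4, f = 0.01482, h_1 = f(L/D)V²/2g = 4.274 m
Pipe 2: V = 6.078 m/s, Re = 2.40×10^6, ε/D = 0.00150, f = 0.02188, h_2 = f(L/D)V²/2g = 122.9 m
Series → Q common, losses add: H = Σh = 127.2 m

H ≈ 127 m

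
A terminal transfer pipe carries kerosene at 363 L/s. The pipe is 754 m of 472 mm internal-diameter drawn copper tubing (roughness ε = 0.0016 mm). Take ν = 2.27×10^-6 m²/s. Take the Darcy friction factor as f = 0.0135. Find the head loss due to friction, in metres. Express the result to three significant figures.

V = 4Q/(πD²) = 4·0.363/(π·0.472²) = 2.075 m/s
h_f = f(L/D)V²/(2g) = 0.01350·(754/0.472)·2.075²/(2·9.81) = 4.731 m

h_f ≈ 4.73 m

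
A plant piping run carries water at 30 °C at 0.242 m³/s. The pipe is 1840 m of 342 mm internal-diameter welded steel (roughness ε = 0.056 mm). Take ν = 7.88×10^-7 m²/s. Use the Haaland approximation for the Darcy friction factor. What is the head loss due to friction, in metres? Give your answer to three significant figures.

h_f ≈ 26.8 m

V = 4Q/(πD²) = 4·0.242/(π·0.342²) = 2.634 m/s
Re = VD/ν = 2.634·0.342/7.88×10^-7 = 1.14×10^6 → turbulent
ε/D = 0.056/342 = 1.64×10^-4
Haaland: f = 0.01407
h_f = f(L/D)V²/(2g) = 0.01407·(1840/0.342)·2.634²/(2·9.81) = 26.78 m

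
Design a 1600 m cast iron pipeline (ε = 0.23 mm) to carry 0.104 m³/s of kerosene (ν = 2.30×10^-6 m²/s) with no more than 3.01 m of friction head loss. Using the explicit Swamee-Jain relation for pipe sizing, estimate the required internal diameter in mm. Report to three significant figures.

Swamee-Jain (Type III): D = 0.66·[ε^1.25·(LQ²/(gh_f))^4.75 + ν·Q^9.4·(L/(gh_f))^5.2]^0.04
LQ²/(gh_f) = 0.5861; L/(gh_f) = 54.19
Term 1 = ε^1.25·(…)^4.75 = 2.24×10^-6; Term 2 = ν·Q^9.4·(…)^5.2 = 1.37×10^-6
D = 0.66·(2.24×10^-6 + 1.37×10^-6)^0.04 = 0.3998 m = 400 mm
Check: V = 0.828 m/s, Re = 1.44×10^5, f = 0.01991, h_f = 2.79 m ≈ 3.01 m ✓

D ≈ 400 mm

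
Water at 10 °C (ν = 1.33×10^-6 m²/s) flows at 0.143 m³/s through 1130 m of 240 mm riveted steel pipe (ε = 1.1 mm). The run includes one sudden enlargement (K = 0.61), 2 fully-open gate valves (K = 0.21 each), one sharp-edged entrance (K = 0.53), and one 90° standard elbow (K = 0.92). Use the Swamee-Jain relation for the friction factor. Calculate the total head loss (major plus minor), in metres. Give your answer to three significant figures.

H_L ≈ 72.8 m

V = 4Q/(πD²) = 3.161 m/s; V²/2g = 0.5093 m
Re = 5.70×10^5, ε/D = 0.00458 → f = 0.02985 (Swamee-Jain)
Major: h_f = f(L/D)·V²/2g = 0.02985·4708·0.5093 = 71.58 m
Minor: ΣK = 2.48; h_m = ΣK·V²/2g = 1.263 m
Total H_L = 71.58 + 1.263 = 72.84 m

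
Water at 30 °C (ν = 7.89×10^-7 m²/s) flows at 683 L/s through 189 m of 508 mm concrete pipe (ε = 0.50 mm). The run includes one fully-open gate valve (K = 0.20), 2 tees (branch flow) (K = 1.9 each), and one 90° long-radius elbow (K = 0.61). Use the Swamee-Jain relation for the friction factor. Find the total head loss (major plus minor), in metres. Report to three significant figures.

H_L ≈ 6.92 m

V = 4Q/(πD²) = 3.370 m/s; V²/2g = 0.5788 m
Re = 2.17×10^6, ε/D = 9.84×10^-4 → f = 0.01976 (Swamee-Jain)
Major: h_f = f(L/D)·V²/2g = 0.01976·372.0·0.5788 = 4.255 m
Minor: ΣK = 4.61; h_m = ΣK·V²/2g = 2.668 m
Total H_L = 4.255 + 2.668 = 6.923 m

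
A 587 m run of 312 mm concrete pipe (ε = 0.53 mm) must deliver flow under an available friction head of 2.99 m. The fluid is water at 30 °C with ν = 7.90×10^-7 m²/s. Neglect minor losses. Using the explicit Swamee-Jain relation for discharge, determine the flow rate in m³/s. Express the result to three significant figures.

Q ≈ 0.0893 m³/s

Swamee-Jain (Type II): Q = -0.965·√(gD⁵h_f/L)·ln[ε/(3.7D) + √(3.17ν²L/(gD³h_f))]
√(gD⁵h_f/L) = √(9.81·0.312⁵·2.99/587) = 0.01215
ε/(3.7D) = 4.59×10^-4; √(3.17ν²L/(gD³h_f)) = 3.61×10^-5
Q = -0.965·0.01215·ln(4.952×10^-4) = 0.08926 m³/s
Check: V = 1.17 m/s, Re = 4.61×10^5, f = 0.02300, h_f = 3.01 m ≈ 2.99 m ✓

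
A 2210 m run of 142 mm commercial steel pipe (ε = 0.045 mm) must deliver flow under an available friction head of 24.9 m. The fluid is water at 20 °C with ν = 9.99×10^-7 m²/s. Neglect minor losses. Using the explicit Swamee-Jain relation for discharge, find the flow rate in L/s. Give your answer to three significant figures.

Swamee-Jain (Type II): Q = -0.965·√(gD⁵h_f/L)·ln[ε/(3.7D) + √(3.17ν²L/(gD³h_f))]
√(gD⁵h_f/L) = √(9.81·0.142⁵·24.9/2210) = 0.002526
ε/(3.7D) = 8.56×10^-5; √(3.17ν²L/(gD³h_f)) = 1.00×10^-4
Q = -0.965·0.002526·ln(1.856×10^-4) = 0.02094 m³/s
Check: V = 1.32 m/s, Re = 1.88×10^5, f = 0.01802, h_f = 25.0 m ≈ 24.9 m ✓

Q ≈ 20.9 L/s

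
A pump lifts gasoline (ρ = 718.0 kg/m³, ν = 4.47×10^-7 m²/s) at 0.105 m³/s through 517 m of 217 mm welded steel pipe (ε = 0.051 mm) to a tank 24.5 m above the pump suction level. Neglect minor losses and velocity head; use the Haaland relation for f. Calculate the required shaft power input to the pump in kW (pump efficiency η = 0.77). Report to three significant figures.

V = 4Q/(πD²) = 2.839 m/s; Re = 1.38×10^6; ε/D = 2.35×10^-4; f = 0.01478
h_f = f(L/D)V²/2g = 14.47 m
Total head H = z + h_f = 24.5 + 14.47 = 38.97 m
P_hyd = ρgQH = 718.0·9.81·0.105·38.97 = 28.82 kW
P_shaft = P_hyd/η = 28.82/0.77 = 37.43 kW

P_shaft ≈ 37.4 kW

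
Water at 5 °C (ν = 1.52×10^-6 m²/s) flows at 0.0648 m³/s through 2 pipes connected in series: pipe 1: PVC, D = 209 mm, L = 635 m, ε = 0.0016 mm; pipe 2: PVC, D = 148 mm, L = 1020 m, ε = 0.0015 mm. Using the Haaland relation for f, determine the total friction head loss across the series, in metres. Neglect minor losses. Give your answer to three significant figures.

Pipe 1: V = 1.889 m/s, Re = 2.60×10^5, ε/D = 7.66×10^-6, f = 0.01479, h_1 = f(L/D)V²/2g = 8.173 m
Pipe 2: V = 3.767 m/s, Re = 3.67×10^5, ε/D = 1.01×10^-5, f = 0.01391, h_2 = f(L/D)V²/2g = 69.33 m
Series → Q common, losses add: H = Σh = 77.50 m

H ≈ 77.5 m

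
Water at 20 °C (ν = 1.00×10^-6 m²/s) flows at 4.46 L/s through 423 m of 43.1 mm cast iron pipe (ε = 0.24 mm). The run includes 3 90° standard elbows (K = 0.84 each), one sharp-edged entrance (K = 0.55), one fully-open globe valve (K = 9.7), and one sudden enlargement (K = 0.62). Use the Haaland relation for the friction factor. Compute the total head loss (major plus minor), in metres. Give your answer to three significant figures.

V = 4Q/(πD²) = 3.057 m/s; V²/2g = 0.4763 m
Re = 1.32×10^5, ε/D = 0.00557 → f = 0.03205 (Haaland)
Major: h_f = f(L/D)·V²/2g = 0.03205·9814·0.4763 = 149.8 m
Minor: ΣK = 13.4; h_m = ΣK·V²/2g = 6.378 m
Total H_L = 149.8 + 6.378 = 156.2 m

H_L ≈ 156 m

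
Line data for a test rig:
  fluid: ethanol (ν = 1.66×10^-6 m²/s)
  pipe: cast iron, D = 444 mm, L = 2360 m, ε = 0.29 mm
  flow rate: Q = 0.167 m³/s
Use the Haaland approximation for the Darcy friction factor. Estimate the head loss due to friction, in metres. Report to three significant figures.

h_f ≈ 5.97 m

V = 4Q/(πD²) = 4·0.167/(π·0.444²) = 1.079 m/s
Re = VD/ν = 1.079·0.444/1.66×10^-6 = 2.88×10^5 → turbulent
ε/D = 0.29/444 = 6.53×10^-4
Haaland: f = 0.01895
h_f = f(L/D)V²/(2g) = 0.01895·(2360/0.444)·1.079²/(2·9.81) = 5.973 m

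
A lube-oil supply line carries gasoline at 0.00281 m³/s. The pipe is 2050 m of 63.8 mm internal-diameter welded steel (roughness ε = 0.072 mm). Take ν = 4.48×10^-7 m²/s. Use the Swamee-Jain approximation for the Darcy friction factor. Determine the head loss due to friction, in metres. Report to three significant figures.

h_f ≈ 28.3 m

V = 4Q/(πD²) = 4·0.00281/(π·0.0638²) = 0.8790 m/s
Re = VD/ν = 0.8790·0.0638/4.48×10^-7 = 1.25×10^5 → turbulent
ε/D = 0.072/63.8 = 0.00113
Swamee-Jain: f = 0.02236
h_f = f(L/D)V²/(2g) = 0.02236·(2050/0.0638)·0.8790²/(2·9.81) = 28.29 m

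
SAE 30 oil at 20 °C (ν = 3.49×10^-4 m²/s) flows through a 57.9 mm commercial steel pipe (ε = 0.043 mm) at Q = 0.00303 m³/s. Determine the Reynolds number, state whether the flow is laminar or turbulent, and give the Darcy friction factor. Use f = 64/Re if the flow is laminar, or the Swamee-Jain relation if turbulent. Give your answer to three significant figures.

V = 4Q/(πD²) = 1.151 m/s
Re = VD/ν = 1.151·0.0579/3.49×10^-4 = 191
Re < 2300 → laminar → f = 64/Re = 0.3352

Re ≈ 191; laminar; f = 64/Re ≈ 0.335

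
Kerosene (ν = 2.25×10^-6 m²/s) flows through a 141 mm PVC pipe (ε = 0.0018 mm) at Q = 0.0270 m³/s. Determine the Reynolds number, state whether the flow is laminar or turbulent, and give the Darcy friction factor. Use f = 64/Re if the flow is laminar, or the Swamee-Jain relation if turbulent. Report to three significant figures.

Re ≈ 1.08×10^5; turbulent; f ≈ 0.0176

V = 4Q/(πD²) = 1.729 m/s
Re = VD/ν = 1.729·0.141/2.25×10^-6 = 1.08×10^5
Re > 4000 → turbulent; ε/D = 1.28×10^-5
Swamee-Jain: f = 0.01765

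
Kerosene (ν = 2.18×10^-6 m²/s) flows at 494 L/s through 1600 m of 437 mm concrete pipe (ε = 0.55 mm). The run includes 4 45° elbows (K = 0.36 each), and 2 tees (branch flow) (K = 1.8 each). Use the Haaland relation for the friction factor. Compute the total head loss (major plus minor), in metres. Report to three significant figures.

V = 4Q/(πD²) = 3.294 m/s; V²/2g = 0.5529 m
Re = 6.60×10^5, ε/D = 0.00126 → f = 0.02116 (Haaland)
Major: h_f = f(L/D)·V²/2g = 0.02116·3661·0.5529 = 42.84 m
Minor: ΣK = 5.04; h_m = ΣK·V²/2g = 2.787 m
Total H_L = 42.84 + 2.787 = 45.63 m

H_L ≈ 45.6 m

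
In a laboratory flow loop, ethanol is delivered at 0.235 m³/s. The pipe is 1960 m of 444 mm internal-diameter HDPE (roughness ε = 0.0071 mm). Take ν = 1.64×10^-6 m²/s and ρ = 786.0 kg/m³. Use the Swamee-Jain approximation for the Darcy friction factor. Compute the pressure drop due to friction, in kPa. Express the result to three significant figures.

V = 4Q/(πD²) = 4·0.235/(π·0.444²) = 1.518 m/s
Re = VD/ν = 1.518·0.444/1.64×10^-6 = 4.11×10^5 → turbulent
ε/D = 0.0071/444 = 1.60×10^-5
Swamee-Jain: f = 0.01379
h_f = f(L/D)V²/(2g) = 0.01379·(1960/0.444)·1.518²/(2·9.81) = 7.147 m
Δp = ρg·h_f = 786.0·9.81·7.147 = 55.11 kPa

Δp ≈ 55.1 kPa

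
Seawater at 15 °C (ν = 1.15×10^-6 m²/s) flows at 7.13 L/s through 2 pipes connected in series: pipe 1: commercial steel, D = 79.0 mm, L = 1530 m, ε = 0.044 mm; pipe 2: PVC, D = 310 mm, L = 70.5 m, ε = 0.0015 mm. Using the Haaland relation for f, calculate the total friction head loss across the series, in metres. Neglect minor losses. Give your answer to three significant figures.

H ≈ 42.4 m

Pipe 1: V = 1.455 m/s, Re = 9.99×10^4, ε/D = 5.57×10^-4, f = 0.02030, h_1 = f(L/D)V²/2g = 42.41 m
Pipe 2: V = 0.09447 m/s, Re = 2.55×10^4, ε/D = 4.84×10^-6, f = 0.02426, h_2 = f(L/D)V²/2g = 0.002510 m
Series → Q common, losses add: H = Σh = 42.41 m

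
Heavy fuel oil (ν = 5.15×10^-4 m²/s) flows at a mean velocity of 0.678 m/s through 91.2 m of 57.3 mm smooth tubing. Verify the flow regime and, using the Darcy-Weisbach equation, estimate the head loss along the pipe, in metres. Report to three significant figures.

h_f ≈ 31.6 m

Re = VD/ν = 0.678·0.05730/5.15×10^-4 = 75.4 → laminar (Re < 2300)
f = 64/Re = 0.8484
h_f = f(L/D)V²/(2g) = 0.8484·(91.2/0.05730)·0.678²/(2·9.81) = 31.64 m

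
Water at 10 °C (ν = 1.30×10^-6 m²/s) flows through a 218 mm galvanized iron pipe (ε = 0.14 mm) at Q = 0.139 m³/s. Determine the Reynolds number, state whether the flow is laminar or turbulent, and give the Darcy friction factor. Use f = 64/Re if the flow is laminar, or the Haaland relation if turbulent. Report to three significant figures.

Re ≈ 6.24×10^5; turbulent; f ≈ 0.0183

V = 4Q/(πD²) = 3.724 m/s
Re = VD/ν = 3.724·0.218/1.30×10^-6 = 6.24×10^5
Re > 4000 → turbulent; ε/D = 6.42×10^-4
Haaland: f = 0.01829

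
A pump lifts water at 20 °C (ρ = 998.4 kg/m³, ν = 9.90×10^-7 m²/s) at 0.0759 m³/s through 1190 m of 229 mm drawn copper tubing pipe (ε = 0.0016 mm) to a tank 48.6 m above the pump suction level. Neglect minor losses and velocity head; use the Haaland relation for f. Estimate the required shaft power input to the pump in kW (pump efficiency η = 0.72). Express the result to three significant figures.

P_shaft ≈ 62.7 kW

V = 4Q/(πD²) = 1.843 m/s; Re = 4.26×10^5; ε/D = 6.99×10^-6; f = 0.01351
h_f = f(L/D)V²/2g = 12.15 m
Total head H = z + h_f = 48.6 + 12.15 = 60.75 m
P_hyd = ρgQH = 998.4·9.81·0.0759·60.75 = 45.16 kW
P_shaft = P_hyd/η = 45.16/0.72 = 62.73 kW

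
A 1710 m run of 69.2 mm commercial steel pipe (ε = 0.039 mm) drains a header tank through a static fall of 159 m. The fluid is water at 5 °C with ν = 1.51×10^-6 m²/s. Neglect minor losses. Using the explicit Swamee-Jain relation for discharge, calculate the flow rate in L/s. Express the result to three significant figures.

Q ≈ 9.39 L/s

Swamee-Jain (Type II): Q = -0.965·√(gD⁵h_f/L)·ln[ε/(3.7D) + √(3.17ν²L/(gD³h_f))]
√(gD⁵h_f/L) = √(9.81·0.0692⁵·159/1710) = 0.001203
ε/(3.7D) = 1.52×10^-4; √(3.17ν²L/(gD³h_f)) = 1.55×10^-4
Q = -0.965·0.001203·ln(3.070×10^-4) = 0.009391 m³/s
Check: V = 2.50 m/s, Re = 1.14×10^5, f = 0.02036, h_f = 160 m ≈ 159 m ✓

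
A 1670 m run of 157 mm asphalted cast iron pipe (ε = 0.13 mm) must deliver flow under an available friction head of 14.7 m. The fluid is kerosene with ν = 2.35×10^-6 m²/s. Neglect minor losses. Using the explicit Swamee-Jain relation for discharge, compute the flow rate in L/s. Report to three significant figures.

Swamee-Jain (Type II): Q = -0.965·√(gD⁵h_f/L)·ln[ε/(3.7D) + √(3.17ν²L/(gD³h_f))]
√(gD⁵h_f/L) = √(9.81·0.157⁵·14.7/1670) = 0.002870
ε/(3.7D) = 2.24×10^-4; √(3.17ν²L/(gD³h_f)) = 2.29×10^-4
Q = -0.965·0.002870·ln(4.527×10^-4) = 0.02133 m³/s
Check: V = 1.10 m/s, Re = 7.36×10^4, f = 0.02249, h_f = 14.8 m ≈ 14.7 m ✓

Q ≈ 21.3 L/s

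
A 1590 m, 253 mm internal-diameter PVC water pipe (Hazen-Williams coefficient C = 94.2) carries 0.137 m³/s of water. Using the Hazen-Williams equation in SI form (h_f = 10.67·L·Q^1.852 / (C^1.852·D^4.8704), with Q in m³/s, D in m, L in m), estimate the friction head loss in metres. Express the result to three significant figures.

h_f = 10.67·1590·0.137^1.852 / (94.2^1.852·0.253^4.8704) = 76.18 m

h_f ≈ 76.2 m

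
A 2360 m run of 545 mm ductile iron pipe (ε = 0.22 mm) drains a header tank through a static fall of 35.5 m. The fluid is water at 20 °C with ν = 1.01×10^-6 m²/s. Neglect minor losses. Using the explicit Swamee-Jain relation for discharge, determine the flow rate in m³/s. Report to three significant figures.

Swamee-Jain (Type II): Q = -0.965·√(gD⁵h_f/L)·ln[ε/(3.7D) + √(3.17ν²L/(gD³h_f))]
√(gD⁵h_f/L) = √(9.81·0.545⁵·35.5/2360) = 0.08423
ε/(3.7D) = 1.09×10^-4; √(3.17ν²L/(gD³h_f)) = 1.16×10^-5
Q = -0.965·0.08423·ln(1.207×10^-4) = 0.7333 m³/s
Check: V = 3.14 m/s, Re = 1.70×10^6, f = 0.01636, h_f = 35.7 m ≈ 35.5 m ✓

Q ≈ 0.733 m³/s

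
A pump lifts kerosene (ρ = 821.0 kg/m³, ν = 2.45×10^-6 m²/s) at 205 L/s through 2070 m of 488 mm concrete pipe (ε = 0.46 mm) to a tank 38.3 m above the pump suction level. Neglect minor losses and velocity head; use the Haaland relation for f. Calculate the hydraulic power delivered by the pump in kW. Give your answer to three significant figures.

P_hyd ≈ 72.1 kW

V = 4Q/(πD²) = 1.096 m/s; Re = 2.18×10^5; ε/D = 9.43×10^-4; f = 0.02058
h_f = f(L/D)V²/2g = 5.345 m
Total head H = z + h_f = 38.3 + 5.345 = 43.65 m
P_hyd = ρgQH = 821.0·9.81·0.205·43.65 = 72.06 kW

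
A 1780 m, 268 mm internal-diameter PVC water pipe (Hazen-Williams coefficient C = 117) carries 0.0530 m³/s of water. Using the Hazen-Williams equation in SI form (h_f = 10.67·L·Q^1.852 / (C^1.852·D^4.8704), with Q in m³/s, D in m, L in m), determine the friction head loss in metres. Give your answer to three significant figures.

h_f ≈ 7.43 m

h_f = 10.67·1780·0.0530^1.852 / (117^1.852·0.268^4.8704) = 7.428 m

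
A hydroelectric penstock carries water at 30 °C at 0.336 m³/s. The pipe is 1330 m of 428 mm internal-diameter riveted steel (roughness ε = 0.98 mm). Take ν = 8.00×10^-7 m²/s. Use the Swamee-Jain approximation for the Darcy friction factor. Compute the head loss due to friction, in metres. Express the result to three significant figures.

V = 4Q/(πD²) = 4·0.336/(π·0.428²) = 2.335 m/s
Re = VD/ν = 2.335·0.428/8.00×10^-7 = 1.25×10^6 → turbulent
ε/D = 0.98/428 = 0.00229
Swamee-Jain: f = 0.02448
h_f = f(L/D)V²/(2g) = 0.02448·(1330/0.428)·2.335²/(2·9.81) = 21.15 m

h_f ≈ 21.1 m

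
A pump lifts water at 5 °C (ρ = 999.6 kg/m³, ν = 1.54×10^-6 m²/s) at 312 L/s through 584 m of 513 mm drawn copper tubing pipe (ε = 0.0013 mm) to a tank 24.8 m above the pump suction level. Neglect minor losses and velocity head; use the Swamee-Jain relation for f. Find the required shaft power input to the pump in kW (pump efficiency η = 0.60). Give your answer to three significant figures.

V = 4Q/(πD²) = 1.509 m/s; Re = 5.03×10^5; ε/D = 2.53×10^-6; f = 0.01312
h_f = f(L/D)V²/2g = 1.734 m
Total head H = z + h_f = 24.8 + 1.734 = 26.53 m
P_hyd = ρgQH = 999.6·9.81·0.312·26.53 = 81.18 kW
P_shaft = P_hyd/η = 81.18/0.60 = 135.3 kW

P_shaft ≈ 135 kW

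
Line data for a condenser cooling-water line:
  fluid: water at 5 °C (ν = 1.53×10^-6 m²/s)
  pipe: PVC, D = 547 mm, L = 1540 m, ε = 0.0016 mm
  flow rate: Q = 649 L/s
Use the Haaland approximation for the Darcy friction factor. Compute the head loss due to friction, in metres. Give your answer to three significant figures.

h_f ≈ 12.8 m

V = 4Q/(πD²) = 4·0.649/(π·0.547²) = 2.762 m/s
Re = VD/ν = 2.762·0.547/1.53×10^-6 = 9.87×10^5 → turbulent
ε/D = 0.0016/547 = 2.93×10^-6
Haaland: f = 0.01166
h_f = f(L/D)V²/(2g) = 0.01166·(1540/0.547)·2.762²/(2·9.81) = 12.76 m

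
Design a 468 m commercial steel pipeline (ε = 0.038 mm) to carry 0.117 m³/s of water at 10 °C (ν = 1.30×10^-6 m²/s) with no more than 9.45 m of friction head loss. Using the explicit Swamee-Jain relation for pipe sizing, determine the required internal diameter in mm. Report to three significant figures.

Swamee-Jain (Type III): D = 0.66·[ε^1.25·(LQ²/(gh_f))^4.75 + ν·Q^9.4·(L/(gh_f))^5.2]^0.04
LQ²/(gh_f) = 0.06911; L/(gh_f) = 5.048
Term 1 = ε^1.25·(…)^4.75 = 9.17×10^-12; Term 2 = ν·Q^9.4·(…)^5.2 = 1.03×10^-11
D = 0.66·(9.17×10^-12 + 1.03×10^-11)^0.04 = 0.2461 m = 246 mm
Check: V = 2.46 m/s, Re = 4.66×10^5, f = 0.01517, h_f = 8.90 m ≈ 9.45 m ✓

D ≈ 246 mm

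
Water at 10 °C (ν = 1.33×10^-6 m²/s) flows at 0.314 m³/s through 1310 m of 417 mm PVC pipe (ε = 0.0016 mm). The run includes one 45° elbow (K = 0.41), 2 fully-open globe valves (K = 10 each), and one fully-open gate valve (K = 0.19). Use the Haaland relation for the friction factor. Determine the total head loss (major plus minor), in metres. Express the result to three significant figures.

V = 4Q/(πD²) = 2.299 m/s; V²/2g = 0.2694 m
Re = 7.21×10^5, ε/D = 3.84×10^-6 → f = 0.01230 (Haaland)
Major: h_f = f(L/D)·V²/2g = 0.01230·3141·0.2694 = 10.41 m
Minor: ΣK = 20.6; h_m = ΣK·V²/2g = 5.550 m
Total H_L = 10.41 + 5.550 = 15.96 m

H_L ≈ 16.0 m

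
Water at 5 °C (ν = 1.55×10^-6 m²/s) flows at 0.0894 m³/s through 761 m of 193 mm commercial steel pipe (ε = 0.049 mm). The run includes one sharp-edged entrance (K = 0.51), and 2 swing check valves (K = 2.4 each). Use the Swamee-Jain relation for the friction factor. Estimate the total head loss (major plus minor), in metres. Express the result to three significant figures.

V = 4Q/(πD²) = 3.056 m/s; V²/2g = 0.4760 m
Re = 3.81×10^5, ε/D = 2.54×10^-4 → f = 0.01636 (Swamee-Jain)
Major: h_f = f(L/D)·V²/2g = 0.01636·3943·0.4760 = 30.70 m
Minor: ΣK = 5.31; h_m = ΣK·V²/2g = 2.527 m
Total H_L = 30.70 + 2.527 = 33.22 m

H_L ≈ 33.2 m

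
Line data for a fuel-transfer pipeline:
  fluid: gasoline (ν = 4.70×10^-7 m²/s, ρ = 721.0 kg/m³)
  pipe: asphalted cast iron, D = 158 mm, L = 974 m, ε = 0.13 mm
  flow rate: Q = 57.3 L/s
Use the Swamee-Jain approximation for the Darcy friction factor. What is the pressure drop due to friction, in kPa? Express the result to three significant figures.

Δp ≈ 364 kPa

V = 4Q/(πD²) = 4·0.0573/(π·0.158²) = 2.922 m/s
Re = VD/ν = 2.922·0.158/4.70×10^-7 = 9.82×10^5 → turbulent
ε/D = 0.13/158 = 8.23×10^-4
Swamee-Jain: f = 0.01919
h_f = f(L/D)V²/(2g) = 0.01919·(974/0.158)·2.922²/(2·9.81) = 51.49 m
Δp = ρg·h_f = 721.0·9.81·51.49 = 364.2 kPa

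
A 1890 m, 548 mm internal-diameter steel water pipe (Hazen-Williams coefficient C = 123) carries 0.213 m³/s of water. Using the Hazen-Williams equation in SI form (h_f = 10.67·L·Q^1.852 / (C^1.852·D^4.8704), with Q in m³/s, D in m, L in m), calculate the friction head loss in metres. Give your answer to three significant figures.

h_f ≈ 2.90 m

h_f = 10.67·1890·0.213^1.852 / (123^1.852·0.548^4.8704) = 2.901 m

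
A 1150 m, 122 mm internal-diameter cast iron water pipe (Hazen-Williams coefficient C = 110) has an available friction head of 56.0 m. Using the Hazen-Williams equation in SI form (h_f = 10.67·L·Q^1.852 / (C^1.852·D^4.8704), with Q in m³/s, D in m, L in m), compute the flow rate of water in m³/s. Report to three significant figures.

Q ≈ 0.0237 m³/s

Rearranging: Q = [h_f·C^1.852·D^4.8704 / (10.67·L)]^(1/1.852)
Q = [56.0·110^1.852·0.122^4.8704 / (10.67·1150)]^0.540 = 0.02370 m³/s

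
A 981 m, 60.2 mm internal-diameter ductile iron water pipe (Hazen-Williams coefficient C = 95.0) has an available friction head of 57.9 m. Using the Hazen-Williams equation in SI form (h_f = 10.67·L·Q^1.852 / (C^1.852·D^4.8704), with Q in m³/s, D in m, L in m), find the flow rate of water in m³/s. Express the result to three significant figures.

Rearranging: Q = [h_f·C^1.852·D^4.8704 / (10.67·L)]^(1/1.852)
Q = [57.9·95.0^1.852·0.0602^4.8704 / (10.67·981)]^0.540 = 0.003544 m³/s

Q ≈ 0.00354 m³/s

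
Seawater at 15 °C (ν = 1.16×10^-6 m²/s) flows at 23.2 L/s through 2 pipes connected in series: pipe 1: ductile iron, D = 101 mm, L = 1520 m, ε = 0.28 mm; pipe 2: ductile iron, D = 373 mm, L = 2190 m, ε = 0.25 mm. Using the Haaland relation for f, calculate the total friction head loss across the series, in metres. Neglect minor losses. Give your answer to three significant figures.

H ≈ 168 m

Pipe 1: V = 2.896 m/s, Re = 2.52×10^5, ε/D = 0.00277, f = 0.02615, h_1 = f(L/D)V²/2g = 168.2 m
Pipe 2: V = 0.2123 m/s, Re = 6.83×10^4, ε/D = 6.70×10^-4, f = 0.02176, h_2 = f(L/D)V²/2g = 0.2935 m
Series → Q common, losses add: H = Σh = 168.5 m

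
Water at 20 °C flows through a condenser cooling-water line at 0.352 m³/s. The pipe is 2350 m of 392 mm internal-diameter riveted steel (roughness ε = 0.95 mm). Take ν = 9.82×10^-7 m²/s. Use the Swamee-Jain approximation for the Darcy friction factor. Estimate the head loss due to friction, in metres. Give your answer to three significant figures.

h_f ≈ 64.6 m

V = 4Q/(πD²) = 4·0.352/(π·0.392²) = 2.917 m/s
Re = VD/ν = 2.917·0.392/9.82×10^-7 = 1.16×10^6 → turbulent
ε/D = 0.95/392 = 0.00242
Swamee-Jain: f = 0.02487
h_f = f(L/D)V²/(2g) = 0.02487·(2350/0.392)·2.917²/(2·9.81) = 64.63 m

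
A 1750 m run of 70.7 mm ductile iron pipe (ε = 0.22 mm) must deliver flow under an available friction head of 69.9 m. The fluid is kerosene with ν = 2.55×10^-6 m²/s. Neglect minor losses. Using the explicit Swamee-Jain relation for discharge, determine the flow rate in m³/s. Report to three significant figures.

Q ≈ 0.00538 m³/s

Swamee-Jain (Type II): Q = -0.965·√(gD⁵h_f/L)·ln[ε/(3.7D) + √(3.17ν²L/(gD³h_f))]
√(gD⁵h_f/L) = √(9.81·0.0707⁵·69.9/1750) = 8.320×10^-4
ε/(3.7D) = 8.41×10^-4; √(3.17ν²L/(gD³h_f)) = 3.86×10^-4
Q = -0.965·8.320×10^-4·ln(0.001227) = 0.005382 m³/s
Check: V = 1.37 m/s, Re = 3.80×10^4, f = 0.02984, h_f = 70.7 m ≈ 69.9 m ✓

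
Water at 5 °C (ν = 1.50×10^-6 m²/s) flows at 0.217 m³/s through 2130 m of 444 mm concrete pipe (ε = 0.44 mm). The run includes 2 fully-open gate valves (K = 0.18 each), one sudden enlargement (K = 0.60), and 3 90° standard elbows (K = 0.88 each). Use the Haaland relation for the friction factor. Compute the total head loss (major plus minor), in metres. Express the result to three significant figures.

H_L ≈ 10.1 m

V = 4Q/(πD²) = 1.402 m/s; V²/2g = 0.1001 m
Re = 4.15×10^5, ε/D = 9.91×10^-4 → f = 0.02026 (Haaland)
Major: h_f = f(L/D)·V²/2g = 0.02026·4797·0.1001 = 9.731 m
Minor: ΣK = 3.60; h_m = ΣK·V²/2g = 0.3604 m
Total H_L = 9.731 + 0.3604 = 10.09 m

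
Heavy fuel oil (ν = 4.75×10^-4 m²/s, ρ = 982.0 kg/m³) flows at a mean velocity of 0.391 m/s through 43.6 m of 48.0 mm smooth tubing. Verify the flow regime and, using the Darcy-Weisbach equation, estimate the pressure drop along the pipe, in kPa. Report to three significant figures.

Δp ≈ 110 kPa

Re = VD/ν = 0.391·0.04800/4.75×10^-4 = 39.5 → laminar (Re < 2300)
f = 64/Re = 1.620
h_f = f(L/D)V²/(2g) = 1.620·(43.6/0.04800)·0.391²/(2·9.81) = 11.46 m
Δp = ρg·h_f = 982.0·9.81·11.46 = 110.4 kPa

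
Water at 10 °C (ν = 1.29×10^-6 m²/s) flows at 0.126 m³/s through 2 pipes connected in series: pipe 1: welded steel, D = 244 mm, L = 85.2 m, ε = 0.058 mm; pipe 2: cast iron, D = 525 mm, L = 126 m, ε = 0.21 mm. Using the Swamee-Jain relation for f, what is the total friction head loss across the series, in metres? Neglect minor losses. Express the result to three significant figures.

Pipe 1: V = 2.695 m/s, Re = 5.10×10^5, ε/D = 2.38×10^-4, f = 0.01583, h_1 = f(L/D)V²/2g = 2.046 m
Pipe 2: V = 0.5821 m/s, Re = 2.37×10^5, ε/D = 4.00×10^-4, f = 0.01809, h_2 = f(L/D)V²/2g = 0.07497 m
Series → Q common, losses add: H = Σh = 2.121 m

H ≈ 2.12 m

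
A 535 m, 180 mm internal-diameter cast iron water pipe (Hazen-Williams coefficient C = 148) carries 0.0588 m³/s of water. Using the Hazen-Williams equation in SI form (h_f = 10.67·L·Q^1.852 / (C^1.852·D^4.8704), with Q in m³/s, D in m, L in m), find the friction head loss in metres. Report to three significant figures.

h_f = 10.67·535·0.0588^1.852 / (148^1.852·0.180^4.8704) = 12.17 m

h_f ≈ 12.2 m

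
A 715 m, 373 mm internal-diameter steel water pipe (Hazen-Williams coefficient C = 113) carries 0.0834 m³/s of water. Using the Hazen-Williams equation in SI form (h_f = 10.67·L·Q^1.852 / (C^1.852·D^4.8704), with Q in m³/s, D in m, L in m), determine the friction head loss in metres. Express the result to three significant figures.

h_f ≈ 1.47 m

h_f = 10.67·715·0.0834^1.852 / (113^1.852·0.373^4.8704) = 1.473 m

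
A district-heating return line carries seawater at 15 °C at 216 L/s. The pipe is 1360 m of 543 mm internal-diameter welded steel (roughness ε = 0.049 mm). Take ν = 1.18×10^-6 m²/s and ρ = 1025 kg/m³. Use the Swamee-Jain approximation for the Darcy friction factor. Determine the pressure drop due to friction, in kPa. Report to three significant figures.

Δp ≈ 16.3 kPa

V = 4Q/(πD²) = 4·0.216/(π·0.543²) = 0.9327 m/s
Re = VD/ν = 0.9327·0.543/1.18×10^-6 = 4.29×10^5 → turbulent
ε/D = 0.049/543 = 9.02×10^-5
Swamee-Jain: f = 0.01462
h_f = f(L/D)V²/(2g) = 0.01462·(1360/0.543)·0.9327²/(2·9.81) = 1.624 m
Δp = ρg·h_f = 1025·9.81·1.624 = 16.33 kPa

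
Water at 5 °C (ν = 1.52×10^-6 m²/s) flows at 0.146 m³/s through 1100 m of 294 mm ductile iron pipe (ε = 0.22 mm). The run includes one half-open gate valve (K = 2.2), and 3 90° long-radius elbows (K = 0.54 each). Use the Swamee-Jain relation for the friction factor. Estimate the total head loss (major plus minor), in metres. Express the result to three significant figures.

V = 4Q/(πD²) = 2.151 m/s; V²/2g = 0.2357 m
Re = 4.16×10^5, ε/D = 7.48×10^-4 → f = 0.01932 (Swamee-Jain)
Major: h_f = f(L/D)·V²/2g = 0.01932·3741·0.2357 = 17.04 m
Minor: ΣK = 3.82; h_m = ΣK·V²/2g = 0.9005 m
Total H_L = 17.04 + 0.9005 = 17.94 m

H_L ≈ 17.9 m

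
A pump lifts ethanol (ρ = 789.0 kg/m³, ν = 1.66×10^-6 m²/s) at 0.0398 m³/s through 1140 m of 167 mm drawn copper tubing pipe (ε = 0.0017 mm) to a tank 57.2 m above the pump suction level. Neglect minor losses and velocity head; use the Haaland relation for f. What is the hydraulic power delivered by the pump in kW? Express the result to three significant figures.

V = 4Q/(πD²) = 1.817 m/s; Re = 1.83×10^5; ε/D = 1.02×10^-5; f = 0.01583
h_f = f(L/D)V²/2g = 18.19 m
Total head H = z + h_f = 57.2 + 18.19 = 75.39 m
P_hyd = ρgQH = 789.0·9.81·0.0398·75.39 = 23.22 kW

P_hyd ≈ 23.2 kW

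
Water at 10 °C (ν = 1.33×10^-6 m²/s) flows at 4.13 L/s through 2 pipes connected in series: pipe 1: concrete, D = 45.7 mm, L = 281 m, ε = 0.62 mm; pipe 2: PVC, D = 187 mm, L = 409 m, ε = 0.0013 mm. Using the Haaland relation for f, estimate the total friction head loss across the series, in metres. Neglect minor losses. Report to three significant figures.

Pipe 1: V = 2.518 m/s, Re = 8.65×10^4, ε/D = 0.0136, f = 0.04276, h_1 = f(L/D)V²/2g = 84.96 m
Pipe 2: V = 0.1504 m/s, Re = 2.11×10^4, ε/D = 6.95×10^-6, f = 0.02540, h_2 = f(L/D)V²/2g = 0.06403 m
Series → Q common, losses add: H = Σh = 85.03 m

H ≈ 85.0 m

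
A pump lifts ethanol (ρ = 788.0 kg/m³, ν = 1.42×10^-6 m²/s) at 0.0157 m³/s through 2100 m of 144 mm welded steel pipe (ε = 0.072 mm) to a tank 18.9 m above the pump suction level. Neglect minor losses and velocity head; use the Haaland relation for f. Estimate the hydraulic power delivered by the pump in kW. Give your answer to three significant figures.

P_hyd ≈ 3.98 kW

V = 4Q/(πD²) = 0.9640 m/s; Re = 9.78×10^4; ε/D = 5.00×10^-4; f = 0.02013
h_f = f(L/D)V²/2g = 13.90 m
Total head H = z + h_f = 18.9 + 13.90 = 32.80 m
P_hyd = ρgQH = 788.0·9.81·0.0157·32.80 = 3.981 kW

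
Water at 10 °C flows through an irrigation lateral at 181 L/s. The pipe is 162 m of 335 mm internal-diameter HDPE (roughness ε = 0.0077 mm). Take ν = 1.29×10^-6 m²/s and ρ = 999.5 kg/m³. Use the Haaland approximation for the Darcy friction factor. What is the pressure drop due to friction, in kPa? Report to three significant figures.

Δp ≈ 13.5 kPa

V = 4Q/(πD²) = 4·0.181/(π·0.335²) = 2.054 m/s
Re = VD/ν = 2.054·0.335/1.29×10^-6 = 5.33×10^5 → turbulent
ε/D = 0.0077/335 = 2.30×10^-5
Haaland: f = 0.01320
h_f = f(L/D)V²/(2g) = 0.01320·(162/0.335)·2.054²/(2·9.81) = 1.372 m
Δp = ρg·h_f = 999.5·9.81·1.372 = 13.45 kPa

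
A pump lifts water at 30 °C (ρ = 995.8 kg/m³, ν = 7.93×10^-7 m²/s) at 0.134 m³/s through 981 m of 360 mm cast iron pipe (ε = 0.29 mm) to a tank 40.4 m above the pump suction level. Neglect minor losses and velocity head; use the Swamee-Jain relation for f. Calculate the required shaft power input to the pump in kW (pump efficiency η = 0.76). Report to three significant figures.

V = 4Q/(πD²) = 1.316 m/s; Re = 5.98×10^5; ε/D = 8.06×10^-4; f = 0.01934
h_f = f(L/D)V²/2g = 4.656 m
Total head H = z + h_f = 40.4 + 4.656 = 45.06 m
P_hyd = ρgQH = 995.8·9.81·0.134·45.06 = 58.98 kW
P_shaft = P_hyd/η = 58.98/0.76 = 77.60 kW

P_shaft ≈ 77.6 kW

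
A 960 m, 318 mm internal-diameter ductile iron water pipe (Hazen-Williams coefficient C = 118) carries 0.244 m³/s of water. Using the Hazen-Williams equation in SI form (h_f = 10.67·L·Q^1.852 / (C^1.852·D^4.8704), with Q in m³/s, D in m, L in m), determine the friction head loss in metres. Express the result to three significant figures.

h_f ≈ 29.0 m

h_f = 10.67·960·0.244^1.852 / (118^1.852·0.318^4.8704) = 28.98 m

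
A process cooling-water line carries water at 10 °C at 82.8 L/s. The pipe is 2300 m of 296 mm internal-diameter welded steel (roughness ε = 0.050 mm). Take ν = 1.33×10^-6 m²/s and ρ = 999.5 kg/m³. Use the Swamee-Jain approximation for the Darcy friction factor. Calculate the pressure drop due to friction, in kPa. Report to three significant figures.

V = 4Q/(πD²) = 4·0.0828/(π·0.296²) = 1.203 m/s
Re = VD/ν = 1.203·0.296/1.33×10^-6 = 2.68×10^5 → turbulent
ε/D = 0.050/296 = 1.69×10^-4
Swamee-Jain: f = 0.01628
h_f = f(L/D)V²/(2g) = 0.01628·(2300/0.296)·1.203²/(2·9.81) = 9.333 m
Δp = ρg·h_f = 999.5·9.81·9.333 = 91.51 kPa

Δp ≈ 91.5 kPa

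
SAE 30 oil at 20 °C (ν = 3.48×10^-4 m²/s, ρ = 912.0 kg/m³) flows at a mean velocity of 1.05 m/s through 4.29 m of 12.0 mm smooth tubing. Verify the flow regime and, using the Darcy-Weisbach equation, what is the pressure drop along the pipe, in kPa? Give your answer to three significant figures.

Δp ≈ 318 kPa

Re = VD/ν = 1.05·0.01200/3.48×10^-4 = 36.2 → laminar (Re < 2300)
f = 64/Re = 1.768
h_f = f(L/D)V²/(2g) = 1.768·(4.29/0.01200)·1.05²/(2·9.81) = 35.51 m
Δp = ρg·h_f = 912.0·9.81·35.51 = 317.7 kPa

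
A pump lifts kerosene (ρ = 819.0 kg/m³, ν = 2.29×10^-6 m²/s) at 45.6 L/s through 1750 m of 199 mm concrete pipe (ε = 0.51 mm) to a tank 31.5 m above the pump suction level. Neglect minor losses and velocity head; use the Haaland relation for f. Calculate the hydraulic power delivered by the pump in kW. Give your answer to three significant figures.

P_hyd ≈ 20.8 kW

V = 4Q/(πD²) = 1.466 m/s; Re = 1.27×10^5; ε/D = 0.00256; f = 0.02612
h_f = f(L/D)V²/2g = 25.17 m
Total head H = z + h_f = 31.5 + 25.17 = 56.67 m
P_hyd = ρgQH = 819.0·9.81·0.0456·56.67 = 20.76 kW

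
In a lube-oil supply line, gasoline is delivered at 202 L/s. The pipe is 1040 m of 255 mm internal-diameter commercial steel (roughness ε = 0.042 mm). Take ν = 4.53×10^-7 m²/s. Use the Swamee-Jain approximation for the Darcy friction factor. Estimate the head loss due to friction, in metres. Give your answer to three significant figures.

h_f ≈ 44.9 m

V = 4Q/(πD²) = 4·0.202/(π·0.255²) = 3.955 m/s
Re = VD/ν = 3.955·0.255/4.53×10^-7 = 2.23×10^6 → turbulent
ε/D = 0.042/255 = 1.65×10^-4
Swamee-Jain: f = 0.01381
h_f = f(L/D)V²/(2g) = 0.01381·(1040/0.255)·3.955²/(2·9.81) = 44.91 m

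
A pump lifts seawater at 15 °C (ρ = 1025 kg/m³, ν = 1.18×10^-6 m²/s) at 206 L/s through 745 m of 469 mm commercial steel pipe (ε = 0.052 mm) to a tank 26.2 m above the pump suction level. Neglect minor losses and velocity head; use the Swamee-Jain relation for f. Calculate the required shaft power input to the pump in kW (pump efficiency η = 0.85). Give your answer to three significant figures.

V = 4Q/(πD²) = 1.192 m/s; Re = 4.74×10^5; ε/D = 1.11×10^-4; f = 0.01468
h_f = f(L/D)V²/2g = 1.690 m
Total head H = z + h_f = 26.2 + 1.690 = 27.89 m
P_hyd = ρgQH = 1025·9.81·0.206·27.89 = 57.77 kW
P_shaft = P_hyd/η = 57.77/0.85 = 67.97 kW

P_shaft ≈ 68.0 kW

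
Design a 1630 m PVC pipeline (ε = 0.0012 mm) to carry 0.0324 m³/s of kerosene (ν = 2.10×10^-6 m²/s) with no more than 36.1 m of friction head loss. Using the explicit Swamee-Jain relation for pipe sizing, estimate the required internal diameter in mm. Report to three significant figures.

Swamee-Jain (Type III): D = 0.66·[ε^1.25·(LQ²/(gh_f))^4.75 + ν·Q^9.4·(L/(gh_f))^5.2]^0.04
LQ²/(gh_f) = 0.004832; L/(gh_f) = 4.603
Term 1 = ε^1.25·(…)^4.75 = 3.97×10^-19; Term 2 = ν·Q^9.4·(…)^5.2 = 5.87×10^-17
D = 0.66·(3.97×10^-19 + 5.87×10^-17)^0.04 = 0.1481 m = 148 mm
Check: V = 1.88 m/s, Re = 1.33×10^5, f = 0.01691, h_f = 33.6 m ≈ 36.1 m ✓

D ≈ 148 mm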